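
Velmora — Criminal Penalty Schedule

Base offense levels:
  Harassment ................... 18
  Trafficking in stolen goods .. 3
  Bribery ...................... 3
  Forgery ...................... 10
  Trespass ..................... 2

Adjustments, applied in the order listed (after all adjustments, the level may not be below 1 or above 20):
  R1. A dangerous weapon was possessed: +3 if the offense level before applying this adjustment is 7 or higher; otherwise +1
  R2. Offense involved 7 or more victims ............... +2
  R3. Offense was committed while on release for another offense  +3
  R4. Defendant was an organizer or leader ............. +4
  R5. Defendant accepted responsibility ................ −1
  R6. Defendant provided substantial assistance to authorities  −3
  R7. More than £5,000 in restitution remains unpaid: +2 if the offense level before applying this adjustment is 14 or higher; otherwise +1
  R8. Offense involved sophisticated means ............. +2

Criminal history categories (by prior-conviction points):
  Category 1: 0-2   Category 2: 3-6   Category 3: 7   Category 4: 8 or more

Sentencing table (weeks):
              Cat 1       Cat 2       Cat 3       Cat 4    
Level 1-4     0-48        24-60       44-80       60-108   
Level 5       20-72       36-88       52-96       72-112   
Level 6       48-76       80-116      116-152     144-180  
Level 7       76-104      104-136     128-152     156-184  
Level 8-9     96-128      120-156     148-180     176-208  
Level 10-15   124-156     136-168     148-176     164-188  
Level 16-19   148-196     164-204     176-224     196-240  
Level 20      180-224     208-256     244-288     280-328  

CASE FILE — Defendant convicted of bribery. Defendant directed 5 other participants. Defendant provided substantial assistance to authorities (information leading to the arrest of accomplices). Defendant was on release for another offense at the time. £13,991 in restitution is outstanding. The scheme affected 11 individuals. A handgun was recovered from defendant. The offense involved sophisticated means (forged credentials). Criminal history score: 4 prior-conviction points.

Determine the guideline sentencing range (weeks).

136-168 weeks

Base offense level for bribery: 3.
R1 applies (level before this adjustment is 3 < 7, so +1): 3 + 1 = 4.
R2 applies: 4 + 2 = 6.
R3 applies: 6 + 3 = 9.
R4 applies: 9 + 4 = 13.
R5 does not apply.
R6 applies: 13 − 3 = 10.
R7 applies (level before this adjustment is 10 < 14, so +1): 10 + 1 = 11.
R8 applies: 11 + 2 = 13.
Final offense level: 13.
Criminal history: 4 prior points → Category 2 (3-6).
Level 13 falls in the 10-15 band.
Grid: Level 10-15 × Category 2 = 136-168 weeks.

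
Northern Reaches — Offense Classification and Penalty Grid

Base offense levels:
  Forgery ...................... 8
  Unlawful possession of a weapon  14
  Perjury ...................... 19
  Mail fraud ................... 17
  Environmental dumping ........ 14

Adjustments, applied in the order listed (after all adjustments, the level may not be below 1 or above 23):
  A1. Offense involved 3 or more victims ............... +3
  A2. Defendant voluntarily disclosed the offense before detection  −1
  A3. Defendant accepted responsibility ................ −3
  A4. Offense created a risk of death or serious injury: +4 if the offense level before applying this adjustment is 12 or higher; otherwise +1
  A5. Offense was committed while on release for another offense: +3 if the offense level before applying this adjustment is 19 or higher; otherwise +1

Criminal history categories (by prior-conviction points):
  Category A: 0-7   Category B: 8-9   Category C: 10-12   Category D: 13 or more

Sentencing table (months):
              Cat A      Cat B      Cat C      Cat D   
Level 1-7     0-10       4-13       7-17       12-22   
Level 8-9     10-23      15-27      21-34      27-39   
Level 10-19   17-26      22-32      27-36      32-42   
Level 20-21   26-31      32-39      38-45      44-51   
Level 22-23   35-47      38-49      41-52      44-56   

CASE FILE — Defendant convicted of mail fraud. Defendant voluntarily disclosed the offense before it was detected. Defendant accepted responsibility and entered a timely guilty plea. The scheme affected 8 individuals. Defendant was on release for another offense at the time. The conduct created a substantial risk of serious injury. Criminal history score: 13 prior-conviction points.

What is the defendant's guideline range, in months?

Base offense level for mail fraud: 17.
A1 applies: 17 + 3 = 20.
A2 applies: 20 − 1 = 19.
A3 applies: 19 − 3 = 16.
A4 applies (level before this adjustment is 16 ≥ 12, so +4): 16 + 4 = 20.
A5 applies (level before this adjustment is 20 ≥ 19, so +3): 20 + 3 = 23.
Final offense level: 23.
Criminal history: 13 prior points → Category D (13+).
Level 23 falls in the 22-23 band.
Grid: Level 22-23 × Category D = 44-56 months.

44-56 months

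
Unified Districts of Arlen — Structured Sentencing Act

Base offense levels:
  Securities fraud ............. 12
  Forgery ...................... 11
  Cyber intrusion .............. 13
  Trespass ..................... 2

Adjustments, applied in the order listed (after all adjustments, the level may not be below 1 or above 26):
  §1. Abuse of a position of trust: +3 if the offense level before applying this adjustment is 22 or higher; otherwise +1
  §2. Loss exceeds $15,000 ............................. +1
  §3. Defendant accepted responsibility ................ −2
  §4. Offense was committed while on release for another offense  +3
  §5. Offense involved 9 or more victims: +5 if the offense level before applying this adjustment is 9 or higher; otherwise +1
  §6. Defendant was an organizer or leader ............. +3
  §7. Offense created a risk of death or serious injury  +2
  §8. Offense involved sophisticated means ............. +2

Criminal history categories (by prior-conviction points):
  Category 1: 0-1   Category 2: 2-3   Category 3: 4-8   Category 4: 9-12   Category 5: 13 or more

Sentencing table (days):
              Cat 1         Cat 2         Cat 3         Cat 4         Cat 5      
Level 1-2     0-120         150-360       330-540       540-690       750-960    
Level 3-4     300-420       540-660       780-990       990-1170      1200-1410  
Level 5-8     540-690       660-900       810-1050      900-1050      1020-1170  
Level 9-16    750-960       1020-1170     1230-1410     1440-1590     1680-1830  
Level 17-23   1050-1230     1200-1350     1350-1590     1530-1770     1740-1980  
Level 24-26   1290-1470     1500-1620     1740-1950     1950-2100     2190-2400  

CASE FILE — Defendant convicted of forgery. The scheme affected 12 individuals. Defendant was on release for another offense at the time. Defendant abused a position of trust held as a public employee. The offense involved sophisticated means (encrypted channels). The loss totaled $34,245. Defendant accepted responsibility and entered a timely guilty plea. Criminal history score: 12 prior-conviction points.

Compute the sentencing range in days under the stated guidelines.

1530-1770 days

Base offense level for forgery: 11.
§1 applies (level before this adjustment is 11 < 22, so +1): 11 + 1 = 12.
§2 applies: 12 + 1 = 13.
§3 applies: 13 − 2 = 11.
§4 applies: 11 + 3 = 14.
§5 applies (level before this adjustment is 14 ≥ 9, so +5): 14 + 5 = 19.
§8 applies: 19 + 2 = 21.
Final offense level: 21.
Criminal history: 12 prior points → Category 4 (9-12).
Level 21 falls in the 17-23 band.
Grid: Level 17-23 × Category 4 = 1530-1770 days.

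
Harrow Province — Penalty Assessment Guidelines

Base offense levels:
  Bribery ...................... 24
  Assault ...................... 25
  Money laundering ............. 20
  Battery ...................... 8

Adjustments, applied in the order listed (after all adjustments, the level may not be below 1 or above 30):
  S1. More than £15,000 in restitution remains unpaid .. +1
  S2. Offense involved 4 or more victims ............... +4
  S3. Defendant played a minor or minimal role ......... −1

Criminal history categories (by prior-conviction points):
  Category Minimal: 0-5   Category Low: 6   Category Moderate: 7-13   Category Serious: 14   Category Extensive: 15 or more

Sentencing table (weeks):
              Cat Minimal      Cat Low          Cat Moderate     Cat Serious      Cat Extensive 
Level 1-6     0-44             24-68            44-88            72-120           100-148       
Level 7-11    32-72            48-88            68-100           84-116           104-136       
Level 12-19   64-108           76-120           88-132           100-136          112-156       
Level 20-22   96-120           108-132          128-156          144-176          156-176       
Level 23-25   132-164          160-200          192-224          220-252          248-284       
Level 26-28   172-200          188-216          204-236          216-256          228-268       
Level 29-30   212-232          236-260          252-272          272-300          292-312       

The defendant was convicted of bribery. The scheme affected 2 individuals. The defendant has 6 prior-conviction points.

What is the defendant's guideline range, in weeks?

160-200 weeks

Base offense level for bribery: 24.
Final offense level: 24.
Criminal history: 6 prior points → Category Low (6).
Level 24 falls in the 23-25 band.
Grid: Level 23-25 × Category Low = 160-200 weeks.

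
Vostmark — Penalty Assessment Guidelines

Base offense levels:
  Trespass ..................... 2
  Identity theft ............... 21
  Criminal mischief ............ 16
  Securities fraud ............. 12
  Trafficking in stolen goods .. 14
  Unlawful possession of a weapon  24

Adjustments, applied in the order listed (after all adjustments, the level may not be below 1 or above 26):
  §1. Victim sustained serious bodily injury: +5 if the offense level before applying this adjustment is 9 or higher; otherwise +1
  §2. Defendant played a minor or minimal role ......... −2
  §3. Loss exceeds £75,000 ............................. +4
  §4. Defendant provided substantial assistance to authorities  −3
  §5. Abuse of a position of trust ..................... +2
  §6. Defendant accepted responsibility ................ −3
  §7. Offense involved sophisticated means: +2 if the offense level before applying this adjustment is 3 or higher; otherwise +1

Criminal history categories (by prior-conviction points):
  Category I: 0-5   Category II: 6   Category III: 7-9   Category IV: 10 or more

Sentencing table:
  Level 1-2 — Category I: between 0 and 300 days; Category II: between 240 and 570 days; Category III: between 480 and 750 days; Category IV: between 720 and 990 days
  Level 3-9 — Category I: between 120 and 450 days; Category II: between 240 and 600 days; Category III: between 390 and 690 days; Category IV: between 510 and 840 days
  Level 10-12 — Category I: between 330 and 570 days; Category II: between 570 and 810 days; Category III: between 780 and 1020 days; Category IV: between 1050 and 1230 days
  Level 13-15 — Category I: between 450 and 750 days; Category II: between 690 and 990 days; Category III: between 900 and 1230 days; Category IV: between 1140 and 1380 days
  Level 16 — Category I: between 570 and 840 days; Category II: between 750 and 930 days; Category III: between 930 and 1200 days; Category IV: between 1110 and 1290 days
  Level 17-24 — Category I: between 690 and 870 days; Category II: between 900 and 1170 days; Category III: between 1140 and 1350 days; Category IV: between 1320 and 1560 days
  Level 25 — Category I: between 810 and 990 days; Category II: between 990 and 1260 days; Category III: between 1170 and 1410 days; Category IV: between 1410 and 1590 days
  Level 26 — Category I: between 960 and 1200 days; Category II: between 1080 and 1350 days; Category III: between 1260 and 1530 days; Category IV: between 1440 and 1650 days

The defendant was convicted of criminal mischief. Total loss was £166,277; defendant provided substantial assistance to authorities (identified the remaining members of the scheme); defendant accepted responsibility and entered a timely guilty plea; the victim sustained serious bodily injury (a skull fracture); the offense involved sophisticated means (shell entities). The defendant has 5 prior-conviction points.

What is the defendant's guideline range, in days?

690-870 days

Base offense level for criminal mischief: 16.
§1 applies (level before this adjustment is 16 ≥ 9, so +5): 16 + 5 = 21.
§2 does not apply.
§3 applies: 21 + 4 = 25.
§4 applies: 25 − 3 = 22.
§5 does not apply.
§6 applies: 22 − 3 = 19.
§7 applies (level before this adjustment is 19 ≥ 3, so +2): 19 + 2 = 21.
Final offense level: 21.
Criminal history: 5 prior points → Category I (0-5).
Level 21 falls in the 17-24 band.
Grid: Level 17-24 × Category I = 690-870 days.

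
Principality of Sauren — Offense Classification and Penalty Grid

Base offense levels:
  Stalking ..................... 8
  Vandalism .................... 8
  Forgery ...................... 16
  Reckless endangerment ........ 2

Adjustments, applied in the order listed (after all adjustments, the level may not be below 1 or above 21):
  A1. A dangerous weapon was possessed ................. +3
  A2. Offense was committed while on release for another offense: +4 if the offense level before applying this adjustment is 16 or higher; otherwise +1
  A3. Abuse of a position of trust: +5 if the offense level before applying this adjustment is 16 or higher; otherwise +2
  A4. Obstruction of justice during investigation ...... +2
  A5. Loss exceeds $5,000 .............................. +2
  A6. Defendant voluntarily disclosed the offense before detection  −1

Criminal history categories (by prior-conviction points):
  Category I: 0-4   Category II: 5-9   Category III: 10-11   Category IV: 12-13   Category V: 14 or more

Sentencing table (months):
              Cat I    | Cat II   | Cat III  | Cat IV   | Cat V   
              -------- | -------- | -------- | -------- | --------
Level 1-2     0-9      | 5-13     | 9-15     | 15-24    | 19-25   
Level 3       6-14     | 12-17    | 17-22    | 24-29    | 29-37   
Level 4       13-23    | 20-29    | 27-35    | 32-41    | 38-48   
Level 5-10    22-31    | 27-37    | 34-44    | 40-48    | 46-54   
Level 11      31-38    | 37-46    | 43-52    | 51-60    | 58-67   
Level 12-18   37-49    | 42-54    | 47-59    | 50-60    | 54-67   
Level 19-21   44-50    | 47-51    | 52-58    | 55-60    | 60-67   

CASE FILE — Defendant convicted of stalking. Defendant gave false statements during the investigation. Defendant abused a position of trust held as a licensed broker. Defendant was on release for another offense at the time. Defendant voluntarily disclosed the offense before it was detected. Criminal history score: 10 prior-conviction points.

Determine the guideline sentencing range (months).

Base offense level for stalking: 8.
A2 applies (level before this adjustment is 8 < 16, so +1): 8 + 1 = 9.
A3 applies (level before this adjustment is 9 < 16, so +2): 9 + 2 = 11.
A4 applies: 11 + 2 = 13.
A5 does not apply.
A6 applies: 13 − 1 = 12.
Final offense level: 12.
Criminal history: 10 prior points → Category III (10-11).
Level 12 falls in the 12-18 band.
Grid: Level 12-18 × Category III = 47-59 months.

47-59 months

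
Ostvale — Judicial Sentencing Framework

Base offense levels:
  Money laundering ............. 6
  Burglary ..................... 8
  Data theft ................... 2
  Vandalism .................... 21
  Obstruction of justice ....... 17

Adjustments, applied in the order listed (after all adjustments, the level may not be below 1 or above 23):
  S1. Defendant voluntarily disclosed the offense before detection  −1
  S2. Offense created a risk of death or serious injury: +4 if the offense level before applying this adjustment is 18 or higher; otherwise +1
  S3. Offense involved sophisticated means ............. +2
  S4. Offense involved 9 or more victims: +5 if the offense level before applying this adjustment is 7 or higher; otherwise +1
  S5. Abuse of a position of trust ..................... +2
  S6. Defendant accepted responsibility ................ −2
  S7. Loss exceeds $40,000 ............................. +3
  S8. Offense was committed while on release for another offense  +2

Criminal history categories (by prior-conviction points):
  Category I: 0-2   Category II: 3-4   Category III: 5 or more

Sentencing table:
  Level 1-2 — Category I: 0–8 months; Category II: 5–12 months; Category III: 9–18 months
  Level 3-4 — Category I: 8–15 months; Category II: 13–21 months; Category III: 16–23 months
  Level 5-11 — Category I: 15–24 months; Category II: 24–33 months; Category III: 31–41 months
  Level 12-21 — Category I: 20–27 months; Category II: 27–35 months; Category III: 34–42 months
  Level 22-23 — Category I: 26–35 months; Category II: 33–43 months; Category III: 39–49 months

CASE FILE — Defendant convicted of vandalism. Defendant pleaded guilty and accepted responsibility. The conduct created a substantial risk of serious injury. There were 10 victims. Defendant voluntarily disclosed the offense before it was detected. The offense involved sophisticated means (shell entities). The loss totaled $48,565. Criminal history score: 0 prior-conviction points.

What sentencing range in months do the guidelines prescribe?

26-35 months

Base offense level for vandalism: 21.
S1 applies: 21 − 1 = 20.
S2 applies (level before this adjustment is 20 ≥ 18, so +4): 20 + 4 = 24.
S3 applies: 24 + 2 = 26.
S4 applies (level before this adjustment is 26 ≥ 7, so +5): 26 + 5 = 31.
S6 applies: 31 − 2 = 29.
S7 applies: 29 + 3 = 32.
S8 does not apply.
Level 32 exceeds the maximum of 23; capped at 23.
Final offense level: 23.
Criminal history: 0 prior points → Category I (0-2).
Level 23 falls in the 22-23 band.
Grid: Level 22-23 × Category I = 26-35 months.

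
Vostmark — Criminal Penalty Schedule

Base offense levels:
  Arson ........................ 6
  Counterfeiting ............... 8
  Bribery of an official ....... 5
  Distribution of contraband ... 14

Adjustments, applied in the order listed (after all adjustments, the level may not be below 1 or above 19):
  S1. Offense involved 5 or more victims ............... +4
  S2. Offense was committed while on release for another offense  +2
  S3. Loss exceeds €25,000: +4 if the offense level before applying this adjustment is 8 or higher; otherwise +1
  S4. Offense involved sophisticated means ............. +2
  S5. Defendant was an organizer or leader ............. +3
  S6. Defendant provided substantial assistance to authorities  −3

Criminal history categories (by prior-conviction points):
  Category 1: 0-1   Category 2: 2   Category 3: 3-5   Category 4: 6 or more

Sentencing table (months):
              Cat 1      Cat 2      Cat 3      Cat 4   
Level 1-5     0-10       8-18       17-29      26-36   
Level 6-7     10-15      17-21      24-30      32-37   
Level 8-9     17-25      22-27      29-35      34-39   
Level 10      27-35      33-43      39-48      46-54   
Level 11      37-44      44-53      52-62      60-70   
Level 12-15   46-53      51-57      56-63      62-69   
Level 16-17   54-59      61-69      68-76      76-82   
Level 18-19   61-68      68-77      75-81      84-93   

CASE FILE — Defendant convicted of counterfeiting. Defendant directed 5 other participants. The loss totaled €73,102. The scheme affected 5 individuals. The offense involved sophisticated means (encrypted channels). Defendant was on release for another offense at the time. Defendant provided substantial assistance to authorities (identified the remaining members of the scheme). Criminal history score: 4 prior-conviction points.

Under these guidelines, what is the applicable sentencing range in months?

Base offense level for counterfeiting: 8.
S1 applies: 8 + 4 = 12.
S2 applies: 12 + 2 = 14.
S3 applies (level before this adjustment is 14 ≥ 8, so +4): 14 + 4 = 18.
S4 applies: 18 + 2 = 20.
S5 applies: 20 + 3 = 23.
S6 applies: 23 − 3 = 20.
Level 20 exceeds the maximum of 19; capped at 19.
Final offense level: 19.
Criminal history: 4 prior points → Category 3 (3-5).
Level 19 falls in the 18-19 band.
Grid: Level 18-19 × Category 3 = 75-81 months.

75-81 months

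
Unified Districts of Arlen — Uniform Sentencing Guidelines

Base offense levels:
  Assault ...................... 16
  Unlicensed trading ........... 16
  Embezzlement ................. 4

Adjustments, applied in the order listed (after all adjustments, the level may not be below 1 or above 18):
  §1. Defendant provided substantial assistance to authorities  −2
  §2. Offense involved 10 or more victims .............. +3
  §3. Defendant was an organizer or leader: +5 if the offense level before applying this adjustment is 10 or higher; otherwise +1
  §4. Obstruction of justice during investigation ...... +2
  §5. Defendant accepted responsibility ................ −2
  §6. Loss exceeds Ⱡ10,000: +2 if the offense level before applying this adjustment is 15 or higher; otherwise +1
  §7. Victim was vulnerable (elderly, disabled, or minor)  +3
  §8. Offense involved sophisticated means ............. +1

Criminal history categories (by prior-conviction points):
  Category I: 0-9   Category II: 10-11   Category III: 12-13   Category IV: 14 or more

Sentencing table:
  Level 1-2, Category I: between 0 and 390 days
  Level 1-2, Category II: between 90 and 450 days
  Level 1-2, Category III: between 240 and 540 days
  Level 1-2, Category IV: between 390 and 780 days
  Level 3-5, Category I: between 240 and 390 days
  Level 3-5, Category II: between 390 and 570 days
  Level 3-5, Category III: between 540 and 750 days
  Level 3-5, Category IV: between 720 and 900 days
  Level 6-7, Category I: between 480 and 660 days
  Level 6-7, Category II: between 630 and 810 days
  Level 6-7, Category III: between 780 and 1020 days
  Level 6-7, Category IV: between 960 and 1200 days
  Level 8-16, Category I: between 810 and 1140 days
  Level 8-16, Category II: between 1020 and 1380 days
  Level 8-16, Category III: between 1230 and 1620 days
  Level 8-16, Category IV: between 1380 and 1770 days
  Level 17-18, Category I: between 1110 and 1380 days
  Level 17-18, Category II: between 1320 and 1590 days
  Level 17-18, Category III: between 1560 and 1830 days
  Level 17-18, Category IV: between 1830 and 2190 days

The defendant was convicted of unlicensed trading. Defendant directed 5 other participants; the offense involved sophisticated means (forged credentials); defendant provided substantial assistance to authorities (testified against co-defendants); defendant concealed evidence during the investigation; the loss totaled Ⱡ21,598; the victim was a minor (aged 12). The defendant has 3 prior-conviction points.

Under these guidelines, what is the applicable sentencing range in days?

1110-1380 days

Base offense level for unlicensed trading: 16.
§1 applies: 16 − 2 = 14.
§3 applies (level before this adjustment is 14 ≥ 10, so +5): 14 + 5 = 19.
§4 applies: 19 + 2 = 21.
§6 applies (level before this adjustment is 21 ≥ 15, so +2): 21 + 2 = 23.
§7 applies: 23 + 3 = 26.
§8 applies: 26 + 1 = 27.
Level 27 exceeds the maximum of 18; capped at 18.
Final offense level: 18.
Criminal history: 3 prior points → Category I (0-9).
Level 18 falls in the 17-18 band.
Grid: Level 17-18 × Category I = 1110-1380 days.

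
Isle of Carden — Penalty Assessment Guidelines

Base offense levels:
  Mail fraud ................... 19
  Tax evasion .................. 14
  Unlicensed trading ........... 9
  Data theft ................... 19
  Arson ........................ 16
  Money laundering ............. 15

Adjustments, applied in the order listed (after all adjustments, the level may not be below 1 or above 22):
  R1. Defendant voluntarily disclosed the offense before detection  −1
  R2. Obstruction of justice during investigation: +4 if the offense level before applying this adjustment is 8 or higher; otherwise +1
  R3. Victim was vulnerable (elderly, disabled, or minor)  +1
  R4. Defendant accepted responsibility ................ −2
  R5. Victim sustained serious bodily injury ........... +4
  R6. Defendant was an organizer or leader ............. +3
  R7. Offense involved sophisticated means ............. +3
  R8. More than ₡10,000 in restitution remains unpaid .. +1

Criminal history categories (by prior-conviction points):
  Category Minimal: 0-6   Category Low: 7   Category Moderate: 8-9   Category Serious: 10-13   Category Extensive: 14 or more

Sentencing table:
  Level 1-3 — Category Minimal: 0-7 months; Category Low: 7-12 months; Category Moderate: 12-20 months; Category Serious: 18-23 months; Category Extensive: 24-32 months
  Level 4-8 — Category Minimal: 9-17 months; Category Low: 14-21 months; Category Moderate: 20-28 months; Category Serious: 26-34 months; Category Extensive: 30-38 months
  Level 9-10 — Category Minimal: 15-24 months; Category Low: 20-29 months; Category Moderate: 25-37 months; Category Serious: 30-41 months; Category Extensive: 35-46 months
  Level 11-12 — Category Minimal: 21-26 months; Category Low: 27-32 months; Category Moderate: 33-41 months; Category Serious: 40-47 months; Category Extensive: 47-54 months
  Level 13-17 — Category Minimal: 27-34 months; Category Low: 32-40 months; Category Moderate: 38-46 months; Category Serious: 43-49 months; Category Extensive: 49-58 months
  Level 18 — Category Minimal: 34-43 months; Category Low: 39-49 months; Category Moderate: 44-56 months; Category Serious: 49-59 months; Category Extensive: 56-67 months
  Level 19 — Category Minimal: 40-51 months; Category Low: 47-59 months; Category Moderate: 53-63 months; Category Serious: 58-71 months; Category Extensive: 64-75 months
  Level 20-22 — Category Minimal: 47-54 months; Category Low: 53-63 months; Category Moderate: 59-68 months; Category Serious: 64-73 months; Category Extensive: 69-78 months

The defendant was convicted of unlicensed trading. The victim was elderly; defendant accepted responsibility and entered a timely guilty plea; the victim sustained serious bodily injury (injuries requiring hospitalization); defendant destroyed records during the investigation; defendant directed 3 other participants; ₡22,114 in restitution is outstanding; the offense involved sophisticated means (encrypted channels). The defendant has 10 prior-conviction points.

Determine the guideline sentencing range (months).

Base offense level for unlicensed trading: 9.
R2 applies (level before this adjustment is 9 ≥ 8, so +4): 9 + 4 = 13.
R3 applies: 13 + 1 = 14.
R4 applies: 14 − 2 = 12.
R5 applies: 12 + 4 = 16.
R6 applies: 16 + 3 = 19.
R7 applies: 19 + 3 = 22.
R8 applies: 22 + 1 = 23.
Level 23 exceeds the maximum of 22; capped at 22.
Final offense level: 22.
Criminal history: 10 prior points → Category Serious (10-13).
Level 22 falls in the 20-22 band.
Grid: Level 20-22 × Category Serious = 64-73 months.

64-73 months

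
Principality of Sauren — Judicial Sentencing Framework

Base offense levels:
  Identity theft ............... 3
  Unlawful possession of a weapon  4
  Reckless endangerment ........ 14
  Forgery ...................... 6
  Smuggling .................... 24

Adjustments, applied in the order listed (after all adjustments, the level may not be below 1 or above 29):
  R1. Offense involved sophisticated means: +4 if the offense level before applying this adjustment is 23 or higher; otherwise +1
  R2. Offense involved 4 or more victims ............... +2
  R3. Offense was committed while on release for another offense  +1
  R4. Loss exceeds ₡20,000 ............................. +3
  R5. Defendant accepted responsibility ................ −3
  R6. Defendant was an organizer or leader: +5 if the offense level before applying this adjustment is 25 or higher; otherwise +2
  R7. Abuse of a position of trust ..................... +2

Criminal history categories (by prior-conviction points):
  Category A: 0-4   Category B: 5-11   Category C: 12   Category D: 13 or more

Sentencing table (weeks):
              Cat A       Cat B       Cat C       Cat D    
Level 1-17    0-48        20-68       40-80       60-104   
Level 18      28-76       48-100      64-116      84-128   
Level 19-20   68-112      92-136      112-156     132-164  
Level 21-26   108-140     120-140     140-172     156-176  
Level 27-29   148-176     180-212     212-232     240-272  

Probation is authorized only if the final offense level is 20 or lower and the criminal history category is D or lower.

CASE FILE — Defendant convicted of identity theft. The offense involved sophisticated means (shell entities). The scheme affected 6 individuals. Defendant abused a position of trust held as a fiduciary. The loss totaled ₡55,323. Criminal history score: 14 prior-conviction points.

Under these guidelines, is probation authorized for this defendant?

Yes

Base offense level for identity theft: 3.
R1 applies (level before this adjustment is 3 < 23, so +1): 3 + 1 = 4.
R2 applies: 4 + 2 = 6.
R3 does not apply.
R4 applies: 6 + 3 = 9.
R7 applies: 9 + 2 = 11.
Final offense level: 11.
Criminal history: 14 prior points → Category D (13+).
Level 11 falls in the 1-17 band.
Grid: Level 1-17 × Category D = 60-104 weeks.
Probation check: level 11 ≤ 20 and category D ≤ D → eligible.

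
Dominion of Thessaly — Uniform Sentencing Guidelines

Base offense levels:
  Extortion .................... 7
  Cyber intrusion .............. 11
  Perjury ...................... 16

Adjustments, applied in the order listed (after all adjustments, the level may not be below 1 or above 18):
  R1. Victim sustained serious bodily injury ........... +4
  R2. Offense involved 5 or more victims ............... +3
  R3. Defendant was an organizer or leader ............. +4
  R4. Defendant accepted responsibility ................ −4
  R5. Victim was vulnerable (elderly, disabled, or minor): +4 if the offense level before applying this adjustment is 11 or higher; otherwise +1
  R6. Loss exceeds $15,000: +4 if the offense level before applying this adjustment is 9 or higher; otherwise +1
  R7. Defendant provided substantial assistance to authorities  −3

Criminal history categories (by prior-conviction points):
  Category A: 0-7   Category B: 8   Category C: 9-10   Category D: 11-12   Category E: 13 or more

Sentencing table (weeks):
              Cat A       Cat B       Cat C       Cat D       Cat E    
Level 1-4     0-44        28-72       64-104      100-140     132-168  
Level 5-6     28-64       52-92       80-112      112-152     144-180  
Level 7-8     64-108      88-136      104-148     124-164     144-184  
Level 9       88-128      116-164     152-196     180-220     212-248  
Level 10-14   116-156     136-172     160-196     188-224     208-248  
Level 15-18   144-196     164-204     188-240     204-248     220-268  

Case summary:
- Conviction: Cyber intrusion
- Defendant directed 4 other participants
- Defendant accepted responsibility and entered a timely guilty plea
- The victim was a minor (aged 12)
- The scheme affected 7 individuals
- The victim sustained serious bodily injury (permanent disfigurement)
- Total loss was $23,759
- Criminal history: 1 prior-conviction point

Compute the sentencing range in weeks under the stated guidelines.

144-196 weeks

Base offense level for cyber intrusion: 11.
R1 applies: 11 + 4 = 15.
R2 applies: 15 + 3 = 18.
R3 applies: 18 + 4 = 22.
R4 applies: 22 − 4 = 18.
R5 applies (level before this adjustment is 18 ≥ 11, so +4): 18 + 4 = 22.
R6 applies (level before this adjustment is 22 ≥ 9, so +4): 22 + 4 = 26.
Level 26 exceeds the maximum of 18; capped at 18.
Final offense level: 18.
Criminal history: 1 prior point → Category A (0-7).
Level 18 falls in the 15-18 band.
Grid: Level 15-18 × Category A = 144-196 weeks.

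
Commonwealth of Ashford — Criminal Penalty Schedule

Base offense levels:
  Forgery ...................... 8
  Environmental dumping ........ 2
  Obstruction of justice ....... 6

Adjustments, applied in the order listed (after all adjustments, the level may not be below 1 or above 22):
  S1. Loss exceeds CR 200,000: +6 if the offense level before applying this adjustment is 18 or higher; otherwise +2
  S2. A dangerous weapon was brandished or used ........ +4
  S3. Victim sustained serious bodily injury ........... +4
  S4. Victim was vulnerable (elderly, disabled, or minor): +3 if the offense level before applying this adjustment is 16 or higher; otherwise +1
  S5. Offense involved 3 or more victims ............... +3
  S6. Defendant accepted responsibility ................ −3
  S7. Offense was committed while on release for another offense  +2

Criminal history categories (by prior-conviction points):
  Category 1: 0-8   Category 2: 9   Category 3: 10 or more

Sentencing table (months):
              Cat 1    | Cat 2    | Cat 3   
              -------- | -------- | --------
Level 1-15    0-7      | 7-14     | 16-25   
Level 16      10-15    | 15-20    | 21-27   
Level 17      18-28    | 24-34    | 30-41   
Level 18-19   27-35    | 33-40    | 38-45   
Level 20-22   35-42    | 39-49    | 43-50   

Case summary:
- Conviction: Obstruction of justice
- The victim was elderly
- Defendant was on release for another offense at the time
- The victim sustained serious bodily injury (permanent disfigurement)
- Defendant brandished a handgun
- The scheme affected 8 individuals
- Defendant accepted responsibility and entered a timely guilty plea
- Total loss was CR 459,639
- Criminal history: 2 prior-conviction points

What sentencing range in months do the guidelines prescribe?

35-42 months

Base offense level for obstruction of justice: 6.
S1 applies (level before this adjustment is 6 < 18, so +2): 6 + 2 = 8.
S2 applies: 8 + 4 = 12.
S3 applies: 12 + 4 = 16.
S4 applies (level before this adjustment is 16 ≥ 16, so +3): 16 + 3 = 19.
S5 applies: 19 + 3 = 22.
S6 applies: 22 − 3 = 19.
S7 applies: 19 + 2 = 21.
Final offense level: 21.
Criminal history: 2 prior points → Category 1 (0-8).
Level 21 falls in the 20-22 band.
Grid: Level 20-22 × Category 1 = 35-42 months.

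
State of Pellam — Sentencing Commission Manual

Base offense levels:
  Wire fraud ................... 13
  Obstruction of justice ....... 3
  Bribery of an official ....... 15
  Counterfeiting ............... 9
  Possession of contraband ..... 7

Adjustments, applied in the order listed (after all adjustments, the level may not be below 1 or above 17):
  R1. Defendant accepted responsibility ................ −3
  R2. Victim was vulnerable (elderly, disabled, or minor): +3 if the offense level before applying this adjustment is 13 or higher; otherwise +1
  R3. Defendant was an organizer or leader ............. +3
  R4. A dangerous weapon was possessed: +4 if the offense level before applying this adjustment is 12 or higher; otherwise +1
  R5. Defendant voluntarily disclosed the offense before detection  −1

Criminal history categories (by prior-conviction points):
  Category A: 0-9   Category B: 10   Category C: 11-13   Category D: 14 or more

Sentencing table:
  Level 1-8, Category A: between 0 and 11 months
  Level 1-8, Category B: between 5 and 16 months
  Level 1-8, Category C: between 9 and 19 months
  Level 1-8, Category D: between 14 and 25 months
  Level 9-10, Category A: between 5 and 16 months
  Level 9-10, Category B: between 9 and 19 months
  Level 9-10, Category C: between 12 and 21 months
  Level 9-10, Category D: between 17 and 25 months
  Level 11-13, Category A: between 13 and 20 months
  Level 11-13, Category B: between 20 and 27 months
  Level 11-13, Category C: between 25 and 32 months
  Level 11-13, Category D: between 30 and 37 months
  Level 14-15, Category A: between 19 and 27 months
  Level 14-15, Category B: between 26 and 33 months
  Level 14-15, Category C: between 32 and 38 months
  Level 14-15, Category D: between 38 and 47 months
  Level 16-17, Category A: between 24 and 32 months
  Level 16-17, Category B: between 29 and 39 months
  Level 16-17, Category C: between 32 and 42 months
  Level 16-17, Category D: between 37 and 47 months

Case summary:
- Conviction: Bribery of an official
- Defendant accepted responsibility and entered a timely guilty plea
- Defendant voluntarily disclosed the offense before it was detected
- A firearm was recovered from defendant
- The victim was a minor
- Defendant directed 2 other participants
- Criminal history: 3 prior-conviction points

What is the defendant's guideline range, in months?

24-32 months

Base offense level for bribery of an official: 15.
R1 applies: 15 − 3 = 12.
R2 applies (level before this adjustment is 12 < 13, so +1): 12 + 1 = 13.
R3 applies: 13 + 3 = 16.
R4 applies (level before this adjustment is 16 ≥ 12, so +4): 16 + 4 = 20.
R5 applies: 20 − 1 = 19.
Level 19 exceeds the maximum of 17; capped at 17.
Final offense level: 17.
Criminal history: 3 prior points → Category A (0-9).
Level 17 falls in the 16-17 band.
Grid: Level 16-17 × Category A = 24-32 months.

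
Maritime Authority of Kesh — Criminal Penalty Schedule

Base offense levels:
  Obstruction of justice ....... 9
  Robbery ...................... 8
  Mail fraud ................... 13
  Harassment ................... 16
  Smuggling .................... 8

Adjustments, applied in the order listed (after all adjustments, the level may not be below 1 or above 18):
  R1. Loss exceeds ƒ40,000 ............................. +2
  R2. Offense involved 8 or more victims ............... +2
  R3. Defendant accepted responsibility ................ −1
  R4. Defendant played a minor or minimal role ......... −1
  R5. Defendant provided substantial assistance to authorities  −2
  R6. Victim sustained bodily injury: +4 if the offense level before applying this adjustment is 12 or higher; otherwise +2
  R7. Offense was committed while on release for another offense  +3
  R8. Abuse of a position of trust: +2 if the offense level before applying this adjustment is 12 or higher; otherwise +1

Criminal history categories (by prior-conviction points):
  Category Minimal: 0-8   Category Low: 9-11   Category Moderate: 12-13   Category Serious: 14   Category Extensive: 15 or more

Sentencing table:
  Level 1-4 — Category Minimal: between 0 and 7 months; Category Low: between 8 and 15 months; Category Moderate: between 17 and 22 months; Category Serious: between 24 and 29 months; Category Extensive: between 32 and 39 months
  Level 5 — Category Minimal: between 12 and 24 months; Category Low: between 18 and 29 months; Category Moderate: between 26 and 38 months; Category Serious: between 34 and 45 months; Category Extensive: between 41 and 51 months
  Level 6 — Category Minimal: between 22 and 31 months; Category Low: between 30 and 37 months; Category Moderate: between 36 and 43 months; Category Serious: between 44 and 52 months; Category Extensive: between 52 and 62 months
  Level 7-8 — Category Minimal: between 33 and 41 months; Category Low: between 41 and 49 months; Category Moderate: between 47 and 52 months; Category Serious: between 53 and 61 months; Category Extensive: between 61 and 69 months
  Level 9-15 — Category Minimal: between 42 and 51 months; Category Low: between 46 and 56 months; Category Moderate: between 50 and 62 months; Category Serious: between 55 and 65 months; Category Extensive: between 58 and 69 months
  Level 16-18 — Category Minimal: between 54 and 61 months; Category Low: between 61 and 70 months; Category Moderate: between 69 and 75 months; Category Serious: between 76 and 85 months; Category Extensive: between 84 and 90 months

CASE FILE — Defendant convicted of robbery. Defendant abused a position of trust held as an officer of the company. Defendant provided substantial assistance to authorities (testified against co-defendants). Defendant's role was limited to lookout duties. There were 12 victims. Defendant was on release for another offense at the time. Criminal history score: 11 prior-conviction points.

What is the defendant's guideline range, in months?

46-56 months

Base offense level for robbery: 8.
R2 applies: 8 + 2 = 10.
R4 applies: 10 − 1 = 9.
R5 applies: 9 − 2 = 7.
R7 applies: 7 + 3 = 10.
R8 applies (level before this adjustment is 10 < 12, so +1): 10 + 1 = 11.
Final offense level: 11.
Criminal history: 11 prior points → Category Low (9-11).
Level 11 falls in the 9-15 band.
Grid: Level 9-15 × Category Low = 46-56 months.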